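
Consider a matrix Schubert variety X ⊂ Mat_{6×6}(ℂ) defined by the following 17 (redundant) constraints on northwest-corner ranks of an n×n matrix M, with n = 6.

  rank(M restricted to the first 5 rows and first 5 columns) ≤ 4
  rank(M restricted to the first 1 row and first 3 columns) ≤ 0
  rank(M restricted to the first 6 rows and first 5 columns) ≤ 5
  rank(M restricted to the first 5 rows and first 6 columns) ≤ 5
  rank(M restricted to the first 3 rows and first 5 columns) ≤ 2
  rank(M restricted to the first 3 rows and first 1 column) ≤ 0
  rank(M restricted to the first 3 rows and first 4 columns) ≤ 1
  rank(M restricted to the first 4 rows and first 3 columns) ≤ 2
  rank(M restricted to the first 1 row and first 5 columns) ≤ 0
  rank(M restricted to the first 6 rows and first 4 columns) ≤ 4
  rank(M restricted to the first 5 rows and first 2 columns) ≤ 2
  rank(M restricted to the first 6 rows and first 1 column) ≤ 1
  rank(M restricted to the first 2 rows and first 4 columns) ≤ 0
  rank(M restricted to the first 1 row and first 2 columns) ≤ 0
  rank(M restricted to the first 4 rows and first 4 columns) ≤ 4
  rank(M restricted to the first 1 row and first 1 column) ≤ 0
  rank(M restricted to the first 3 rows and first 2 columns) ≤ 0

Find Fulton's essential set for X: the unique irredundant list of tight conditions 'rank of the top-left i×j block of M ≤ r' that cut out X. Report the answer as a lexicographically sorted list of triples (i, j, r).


Recovering R(i,j) via the rank-extension bound from the 17 conditions:

  i=1: 0 0 0 0 0 1
  i=2: 0 0 0 0 1 2
  i=3: 0 0 1 1 2 3
  i=4: 1 1 2 2 3 4
  i=5: 1 2 3 3 4 5
  i=6: 1 2 3 4 5 6

second differences of R give the permutation w = (6, 5, 3, 1, 2, 4).

Fulton essential set (3 of the 11 Rothe cells):

[(1, 5, 0), (2, 4, 0), (3, 2, 0)]


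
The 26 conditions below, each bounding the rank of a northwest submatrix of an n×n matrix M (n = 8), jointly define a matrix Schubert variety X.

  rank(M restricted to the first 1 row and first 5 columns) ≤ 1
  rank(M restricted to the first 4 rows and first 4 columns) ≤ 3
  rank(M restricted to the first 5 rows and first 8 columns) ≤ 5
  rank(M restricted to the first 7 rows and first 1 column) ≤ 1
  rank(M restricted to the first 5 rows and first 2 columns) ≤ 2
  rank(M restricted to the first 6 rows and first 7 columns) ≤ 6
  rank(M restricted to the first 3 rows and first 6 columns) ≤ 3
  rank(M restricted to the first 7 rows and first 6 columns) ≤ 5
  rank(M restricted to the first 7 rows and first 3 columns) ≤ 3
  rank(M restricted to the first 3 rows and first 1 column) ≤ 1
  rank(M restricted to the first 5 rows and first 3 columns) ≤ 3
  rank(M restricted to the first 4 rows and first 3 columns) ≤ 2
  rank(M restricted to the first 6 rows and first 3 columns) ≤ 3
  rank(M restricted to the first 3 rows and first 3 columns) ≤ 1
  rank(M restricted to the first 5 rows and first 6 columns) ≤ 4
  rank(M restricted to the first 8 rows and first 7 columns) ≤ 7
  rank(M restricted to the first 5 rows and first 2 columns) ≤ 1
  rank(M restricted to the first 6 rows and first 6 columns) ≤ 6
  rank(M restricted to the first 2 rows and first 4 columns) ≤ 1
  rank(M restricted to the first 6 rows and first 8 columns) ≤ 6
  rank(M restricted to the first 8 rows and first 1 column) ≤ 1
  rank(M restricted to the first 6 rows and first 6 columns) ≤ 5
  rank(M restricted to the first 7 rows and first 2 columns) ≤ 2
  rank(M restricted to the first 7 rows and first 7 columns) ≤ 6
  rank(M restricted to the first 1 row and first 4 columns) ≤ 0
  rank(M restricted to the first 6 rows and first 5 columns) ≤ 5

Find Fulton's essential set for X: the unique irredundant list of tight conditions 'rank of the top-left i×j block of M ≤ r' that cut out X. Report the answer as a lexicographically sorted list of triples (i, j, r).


Rank table r_w(8×8) implied by the 26 constraints:

  row 1: 0 | 0 | 0 | 0 | 1 | 1 | 1 | 1
  row 2: 1 | 1 | 1 | 1 | 2 | 2 | 2 | 2
  row 3: 1 | 1 | 1 | 2 | 3 | 3 | 3 | 3
  row 4: 1 | 1 | 2 | 3 | 4 | 4 | 4 | 4
  row 5: 1 | 1 | 2 | 3 | 4 | 4 | 5 | 5
  row 6: 1 | 2 | 3 | 4 | 5 | 5 | 6 | 6
  row 7: 1 | 2 | 3 | 4 | 5 | 5 | 6 | 7
  row 8: 1 | 2 | 3 | 4 | 5 | 6 | 7 | 8

reading off 1-entries of Δ²R: w = (5, 1, 4, 3, 7, 2, 8, 6).

ℓ(w)=10; the 5 essential cells (i,j,r):

[(1, 4, 0), (3, 3, 1), (5, 2, 1), (5, 6, 4), (7, 6, 5)]


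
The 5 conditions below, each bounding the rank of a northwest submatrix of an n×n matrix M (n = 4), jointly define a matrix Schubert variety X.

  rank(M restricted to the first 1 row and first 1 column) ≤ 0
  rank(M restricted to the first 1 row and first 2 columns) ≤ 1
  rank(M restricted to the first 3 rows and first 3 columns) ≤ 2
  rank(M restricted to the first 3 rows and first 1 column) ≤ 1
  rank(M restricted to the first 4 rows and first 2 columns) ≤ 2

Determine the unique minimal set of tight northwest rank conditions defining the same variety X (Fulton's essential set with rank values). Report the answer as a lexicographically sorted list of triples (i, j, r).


The tightest implied rank at each (i,j), from the 5 conditions:

  R[1]: 0 | 1 | 1 | 1
  R[2]: 1 | 2 | 2 | 2
  R[3]: 1 | 2 | 2 | 3
  R[4]: 1 | 2 | 3 | 4

so w = (2, 1, 4, 3).

Rothe diagram D(w) (2 cells), 2 SE-corners (essential conditions):

[(1, 1, 0), (3, 3, 2)]


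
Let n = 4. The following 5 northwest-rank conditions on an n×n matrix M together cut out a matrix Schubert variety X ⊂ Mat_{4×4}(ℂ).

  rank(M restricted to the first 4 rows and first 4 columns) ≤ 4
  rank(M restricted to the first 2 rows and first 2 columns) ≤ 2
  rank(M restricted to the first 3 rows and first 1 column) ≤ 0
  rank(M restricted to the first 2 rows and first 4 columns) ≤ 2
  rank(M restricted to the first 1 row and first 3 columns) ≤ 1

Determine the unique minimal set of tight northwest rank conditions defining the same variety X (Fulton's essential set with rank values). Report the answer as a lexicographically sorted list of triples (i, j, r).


Rank table r_w(4×4) implied by the 5 constraints:

  row 1: 0  1  1  1
  row 2: 0  1  2  2
  row 3: 0  1  2  3
  row 4: 1  2  3  4

reading off 1-entries of Δ²R: w = (2, 3, 4, 1).

Rothe diagram D(w) (3 cells), 1 SE-corner (essential condition):

[(3, 1, 0)]


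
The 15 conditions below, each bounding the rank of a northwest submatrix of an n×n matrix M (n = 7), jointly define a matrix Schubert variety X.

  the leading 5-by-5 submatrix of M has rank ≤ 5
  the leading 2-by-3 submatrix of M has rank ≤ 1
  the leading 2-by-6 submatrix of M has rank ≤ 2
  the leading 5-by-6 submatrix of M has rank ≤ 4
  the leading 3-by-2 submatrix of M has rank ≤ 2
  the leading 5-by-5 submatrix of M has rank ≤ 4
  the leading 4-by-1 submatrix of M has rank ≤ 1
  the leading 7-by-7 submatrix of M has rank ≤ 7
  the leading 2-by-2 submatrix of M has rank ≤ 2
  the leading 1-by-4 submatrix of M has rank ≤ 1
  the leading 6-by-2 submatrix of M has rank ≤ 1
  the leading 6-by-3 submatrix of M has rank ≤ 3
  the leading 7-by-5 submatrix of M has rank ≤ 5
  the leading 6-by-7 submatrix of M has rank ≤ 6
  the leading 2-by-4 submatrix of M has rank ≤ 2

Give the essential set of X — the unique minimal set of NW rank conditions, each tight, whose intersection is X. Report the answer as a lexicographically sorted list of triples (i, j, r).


The tightest implied rank at each (i,j), from the 15 conditions:

  i=1: 1  1  1  1  1  1  1
  i=2: 1  1  1  2  2  2  2
  i=3: 1  1  2  3  3  3  3
  i=4: 1  1  2  3  4  4  4
  i=5: 1  1  2  3  4  4  5
  i=6: 1  1  2  3  4  5  6
  i=7: 1  2  3  4  5  6  7

giving w = (1, 4, 3, 5, 7, 6, 2) via Δ²R.

Fulton essential set (3 of the 7 Rothe cells):

[(2, 3, 1), (5, 6, 4), (6, 2, 1)]


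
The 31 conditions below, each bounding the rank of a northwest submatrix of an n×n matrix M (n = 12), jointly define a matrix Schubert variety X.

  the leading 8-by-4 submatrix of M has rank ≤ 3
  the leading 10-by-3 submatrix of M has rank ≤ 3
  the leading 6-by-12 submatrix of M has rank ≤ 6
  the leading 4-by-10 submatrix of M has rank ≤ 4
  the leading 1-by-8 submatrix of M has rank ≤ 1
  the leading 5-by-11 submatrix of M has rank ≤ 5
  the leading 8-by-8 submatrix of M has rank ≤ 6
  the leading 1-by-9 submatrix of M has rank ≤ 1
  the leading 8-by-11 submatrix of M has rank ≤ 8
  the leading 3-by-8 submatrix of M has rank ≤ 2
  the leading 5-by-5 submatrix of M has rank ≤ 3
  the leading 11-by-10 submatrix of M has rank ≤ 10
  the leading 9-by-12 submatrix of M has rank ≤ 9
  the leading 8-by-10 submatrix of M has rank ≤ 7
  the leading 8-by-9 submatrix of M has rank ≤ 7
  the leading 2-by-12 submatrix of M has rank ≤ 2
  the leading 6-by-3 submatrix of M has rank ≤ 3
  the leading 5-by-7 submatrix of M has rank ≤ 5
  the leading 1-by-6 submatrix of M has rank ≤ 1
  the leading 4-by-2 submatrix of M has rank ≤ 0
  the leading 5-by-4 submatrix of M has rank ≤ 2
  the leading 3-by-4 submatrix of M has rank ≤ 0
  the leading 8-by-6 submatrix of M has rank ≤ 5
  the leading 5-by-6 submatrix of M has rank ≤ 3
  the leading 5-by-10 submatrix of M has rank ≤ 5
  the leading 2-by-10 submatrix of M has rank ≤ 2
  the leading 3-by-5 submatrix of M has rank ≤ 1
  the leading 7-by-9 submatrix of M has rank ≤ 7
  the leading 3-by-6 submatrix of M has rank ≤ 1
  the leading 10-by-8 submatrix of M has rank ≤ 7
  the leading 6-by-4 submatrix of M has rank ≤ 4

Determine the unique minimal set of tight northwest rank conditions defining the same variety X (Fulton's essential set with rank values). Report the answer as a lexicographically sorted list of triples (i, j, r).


Reconstructing r_w from the 31 given conditions:

  i=1: 0 | 0 | 0 | 0 | 1 | 1 | 1 | 1 | 1 | 1 | 1 | 1
  i=2: 0 | 0 | 0 | 0 | 1 | 1 | 2 | 2 | 2 | 2 | 2 | 2
  i=3: 0 | 0 | 0 | 0 | 1 | 1 | 2 | 2 | 3 | 3 | 3 | 3
  i=4: 0 | 0 | 1 | 1 | 2 | 2 | 3 | 3 | 4 | 4 | 4 | 4
  i=5: 1 | 1 | 2 | 2 | 3 | 3 | 4 | 4 | 5 | 5 | 5 | 5
  i=6: 1 | 2 | 3 | 3 | 4 | 4 | 5 | 5 | 6 | 6 | 6 | 6
  i=7: 1 | 2 | 3 | 3 | 4 | 5 | 6 | 6 | 7 | 7 | 7 | 7
  i=8: 1 | 2 | 3 | 3 | 4 | 5 | 6 | 6 | 7 | 7 | 8 | 8
  i=9: 1 | 2 | 3 | 4 | 5 | 6 | 7 | 7 | 8 | 8 | 9 | 9
  i=10: 1 | 2 | 3 | 4 | 5 | 6 | 7 | 7 | 8 | 9 | 10 | 10
  i=11: 1 | 2 | 3 | 4 | 5 | 6 | 7 | 8 | 9 | 10 | 11 | 11
  i=12: 1 | 2 | 3 | 4 | 5 | 6 | 7 | 8 | 9 | 10 | 11 | 12

so w = (5, 7, 9, 3, 1, 2, 6, 11, 4, 10, 8, 12).

Fulton essential set (8 of the 22 Rothe cells):

[(3, 4, 0), (3, 6, 1), (3, 8, 2), (4, 2, 0), (8, 4, 3), (8, 8, 6), (8, 10, 7), (10, 8, 7)]


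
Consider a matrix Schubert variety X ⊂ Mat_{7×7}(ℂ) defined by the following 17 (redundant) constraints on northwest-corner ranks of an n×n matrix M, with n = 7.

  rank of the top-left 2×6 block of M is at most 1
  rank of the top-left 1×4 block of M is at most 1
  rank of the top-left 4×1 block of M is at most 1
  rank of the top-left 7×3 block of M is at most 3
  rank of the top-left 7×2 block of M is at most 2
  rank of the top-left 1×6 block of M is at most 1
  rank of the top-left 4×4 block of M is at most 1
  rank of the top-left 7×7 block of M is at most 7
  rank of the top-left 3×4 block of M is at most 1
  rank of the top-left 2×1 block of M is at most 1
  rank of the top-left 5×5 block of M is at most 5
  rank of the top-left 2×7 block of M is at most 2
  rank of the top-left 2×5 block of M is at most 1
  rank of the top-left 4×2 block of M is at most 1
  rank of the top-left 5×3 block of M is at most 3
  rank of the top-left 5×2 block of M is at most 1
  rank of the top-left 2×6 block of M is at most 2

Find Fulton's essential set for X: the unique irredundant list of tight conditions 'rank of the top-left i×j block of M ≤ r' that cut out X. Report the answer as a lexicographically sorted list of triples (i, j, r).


Computing R[i][j] = min implied NW-rank bound (n=7, 17 conditions):

  R[1]: 1, 1, 1, 1, 1, 1, 1
  R[2]: 1, 1, 1, 1, 1, 1, 2
  R[3]: 1, 1, 1, 1, 2, 2, 3
  R[4]: 1, 1, 1, 1, 2, 3, 4
  R[5]: 1, 1, 2, 2, 3, 4, 5
  R[6]: 1, 2, 3, 3, 4, 5, 6
  R[7]: 1, 2, 3, 4, 5, 6, 7

reading off 1-entries of Δ²R: w = (1, 7, 5, 6, 3, 2, 4).

Fulton essential set (3 of the 12 Rothe cells):

[(2, 6, 1), (4, 4, 1), (5, 2, 1)]


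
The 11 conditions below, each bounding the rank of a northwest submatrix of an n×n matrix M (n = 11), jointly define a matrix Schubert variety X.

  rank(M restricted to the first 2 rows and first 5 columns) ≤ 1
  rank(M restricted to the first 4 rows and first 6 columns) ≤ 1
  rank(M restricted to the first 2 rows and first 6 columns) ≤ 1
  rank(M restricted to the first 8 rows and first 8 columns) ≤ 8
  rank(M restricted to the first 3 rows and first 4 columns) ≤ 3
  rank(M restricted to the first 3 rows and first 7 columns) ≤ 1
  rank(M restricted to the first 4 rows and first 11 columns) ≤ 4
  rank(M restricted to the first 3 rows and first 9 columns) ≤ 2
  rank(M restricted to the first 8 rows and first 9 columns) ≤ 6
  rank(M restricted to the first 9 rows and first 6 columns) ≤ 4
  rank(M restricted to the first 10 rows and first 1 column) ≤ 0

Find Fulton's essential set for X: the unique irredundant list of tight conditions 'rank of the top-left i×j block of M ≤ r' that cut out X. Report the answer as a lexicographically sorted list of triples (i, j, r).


Rank table r_w(11×11) implied by the 11 constraints:

  R[1]: 0  1  1  1  1  1  1  1  1  1  1
  R[2]: 0  1  1  1  1  1  1  2  2  2  2
  R[3]: 0  1  1  1  1  1  1  2  2  3  3
  R[4]: 0  1  1  1  1  1  2  3  3  4  4
  R[5]: 0  1  2  2  2  2  3  4  4  5  5
  R[6]: 0  1  2  3  3  3  4  5  5  6  6
  R[7]: 0  1  2  3  4  4  5  6  6  7  7
  R[8]: 0  1  2  3  4  4  5  6  6  7  8
  R[9]: 0  1  2  3  4  4  5  6  7  8  9
  R[10]: 0  1  2  3  4  5  6  7  8  9  10
  R[11]: 1  2  3  4  5  6  7  8  9  10  11

so w = (2, 8, 10, 7, 3, 4, 5, 11, 9, 6, 1).

ℓ(w)=28; the 6 essential cells (i,j,r):

[(3, 7, 1), (3, 9, 2), (4, 6, 1), (8, 9, 6), (9, 6, 4), (10, 1, 0)]


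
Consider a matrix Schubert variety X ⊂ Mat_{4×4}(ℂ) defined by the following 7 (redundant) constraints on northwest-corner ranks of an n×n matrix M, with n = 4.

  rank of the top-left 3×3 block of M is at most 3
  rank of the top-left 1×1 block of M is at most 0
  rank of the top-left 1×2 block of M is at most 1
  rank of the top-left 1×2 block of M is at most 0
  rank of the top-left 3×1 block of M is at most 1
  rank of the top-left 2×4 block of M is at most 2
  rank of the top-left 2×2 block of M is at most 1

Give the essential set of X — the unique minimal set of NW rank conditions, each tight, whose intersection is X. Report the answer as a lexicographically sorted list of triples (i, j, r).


Recovering R(i,j) via the rank-extension bound from the 7 conditions:

  0 | 0 | 1 | 1
  1 | 1 | 2 | 2
  1 | 2 | 3 | 3
  1 | 2 | 3 | 4

so w = (3, 1, 2, 4).

ℓ(w)=2; the 1 essential cell (i,j,r):

[(1, 2, 0)]


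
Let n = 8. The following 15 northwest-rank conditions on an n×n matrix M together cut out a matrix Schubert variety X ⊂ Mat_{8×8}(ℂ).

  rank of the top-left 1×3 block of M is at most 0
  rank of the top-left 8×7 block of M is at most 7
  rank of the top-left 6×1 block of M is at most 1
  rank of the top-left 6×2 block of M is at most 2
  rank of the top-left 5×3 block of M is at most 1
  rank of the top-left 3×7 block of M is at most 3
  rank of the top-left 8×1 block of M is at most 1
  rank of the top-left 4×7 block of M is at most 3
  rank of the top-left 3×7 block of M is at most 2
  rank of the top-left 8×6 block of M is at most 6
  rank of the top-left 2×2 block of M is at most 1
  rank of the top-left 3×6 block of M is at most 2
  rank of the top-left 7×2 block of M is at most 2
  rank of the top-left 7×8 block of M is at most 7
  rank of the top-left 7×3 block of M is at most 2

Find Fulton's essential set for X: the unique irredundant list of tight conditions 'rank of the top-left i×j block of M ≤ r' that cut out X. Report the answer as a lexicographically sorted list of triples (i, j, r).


Reconstructing r_w from the 15 given conditions:

  0 0 0 1 1 1 1 1
  1 1 1 2 2 2 2 2
  1 1 1 2 2 2 2 3
  1 1 1 2 3 3 3 4
  1 1 1 2 3 4 4 5
  1 2 2 3 4 5 5 6
  1 2 2 3 4 5 6 7
  1 2 3 4 5 6 7 8

so w = (4, 1, 8, 5, 6, 2, 7, 3).

D(w) has 13 cells with 4 SE-corners; essential set:

[(1, 3, 0), (3, 7, 2), (5, 3, 1), (7, 3, 2)]


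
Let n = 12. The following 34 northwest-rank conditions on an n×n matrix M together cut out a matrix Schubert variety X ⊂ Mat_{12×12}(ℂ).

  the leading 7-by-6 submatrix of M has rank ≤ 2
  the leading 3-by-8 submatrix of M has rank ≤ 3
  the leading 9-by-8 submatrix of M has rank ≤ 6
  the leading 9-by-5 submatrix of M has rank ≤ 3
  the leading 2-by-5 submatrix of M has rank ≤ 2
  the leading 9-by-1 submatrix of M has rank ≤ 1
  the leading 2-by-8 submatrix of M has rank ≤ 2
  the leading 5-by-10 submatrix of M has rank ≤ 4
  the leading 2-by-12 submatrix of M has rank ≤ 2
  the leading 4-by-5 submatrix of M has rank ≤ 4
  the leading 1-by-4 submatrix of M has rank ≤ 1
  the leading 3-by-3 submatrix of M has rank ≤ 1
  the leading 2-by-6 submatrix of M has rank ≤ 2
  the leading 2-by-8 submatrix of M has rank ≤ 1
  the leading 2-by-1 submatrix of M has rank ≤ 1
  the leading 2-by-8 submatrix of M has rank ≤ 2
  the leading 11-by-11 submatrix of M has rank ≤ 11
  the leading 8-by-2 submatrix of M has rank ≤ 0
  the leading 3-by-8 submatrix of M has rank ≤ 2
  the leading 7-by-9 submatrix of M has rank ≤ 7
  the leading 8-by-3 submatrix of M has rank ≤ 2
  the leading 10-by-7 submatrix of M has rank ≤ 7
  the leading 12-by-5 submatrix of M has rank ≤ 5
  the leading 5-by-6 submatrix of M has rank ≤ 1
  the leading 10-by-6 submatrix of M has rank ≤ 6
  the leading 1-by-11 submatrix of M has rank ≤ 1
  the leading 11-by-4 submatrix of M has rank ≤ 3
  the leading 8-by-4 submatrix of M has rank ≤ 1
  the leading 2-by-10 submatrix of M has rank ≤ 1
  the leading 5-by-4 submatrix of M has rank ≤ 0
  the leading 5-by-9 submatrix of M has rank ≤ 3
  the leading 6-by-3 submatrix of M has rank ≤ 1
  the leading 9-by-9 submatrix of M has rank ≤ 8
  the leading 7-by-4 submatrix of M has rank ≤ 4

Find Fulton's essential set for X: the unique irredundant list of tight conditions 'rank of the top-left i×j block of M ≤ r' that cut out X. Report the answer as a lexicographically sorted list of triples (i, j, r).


Propagating the 34 rank bounds to every northwest block:

  i=1: 0 | 0 | 0 | 0 | 1 | 1 | 1 | 1 | 1 | 1 | 1 | 1
  i=2: 0 | 0 | 0 | 0 | 1 | 1 | 1 | 1 | 1 | 1 | 2 | 2
  i=3: 0 | 0 | 0 | 0 | 1 | 1 | 2 | 2 | 2 | 2 | 3 | 3
  i=4: 0 | 0 | 0 | 0 | 1 | 1 | 2 | 3 | 3 | 3 | 4 | 4
  i=5: 0 | 0 | 0 | 0 | 1 | 1 | 2 | 3 | 3 | 4 | 5 | 5
  i=6: 0 | 0 | 1 | 1 | 2 | 2 | 3 | 4 | 4 | 5 | 6 | 6
  i=7: 0 | 0 | 1 | 1 | 2 | 2 | 3 | 4 | 5 | 6 | 7 | 7
  i=8: 0 | 0 | 1 | 1 | 2 | 3 | 4 | 5 | 6 | 7 | 8 | 8
  i=9: 1 | 1 | 2 | 2 | 3 | 4 | 5 | 6 | 7 | 8 | 9 | 9
  i=10: 1 | 2 | 3 | 3 | 4 | 5 | 6 | 7 | 8 | 9 | 10 | 10
  i=11: 1 | 2 | 3 | 3 | 4 | 5 | 6 | 7 | 8 | 9 | 10 | 11
  i=12: 1 | 2 | 3 | 4 | 5 | 6 | 7 | 8 | 9 | 10 | 11 | 12

giving w = (5, 11, 7, 8, 10, 3, 9, 6, 1, 2, 12, 4) via Δ²R.

|D(w)|=39, |Ess(w)|=8:

[(2, 10, 1), (5, 4, 0), (5, 6, 1), (5, 9, 3), (7, 6, 2), (8, 2, 0), (8, 4, 1), (11, 4, 3)]


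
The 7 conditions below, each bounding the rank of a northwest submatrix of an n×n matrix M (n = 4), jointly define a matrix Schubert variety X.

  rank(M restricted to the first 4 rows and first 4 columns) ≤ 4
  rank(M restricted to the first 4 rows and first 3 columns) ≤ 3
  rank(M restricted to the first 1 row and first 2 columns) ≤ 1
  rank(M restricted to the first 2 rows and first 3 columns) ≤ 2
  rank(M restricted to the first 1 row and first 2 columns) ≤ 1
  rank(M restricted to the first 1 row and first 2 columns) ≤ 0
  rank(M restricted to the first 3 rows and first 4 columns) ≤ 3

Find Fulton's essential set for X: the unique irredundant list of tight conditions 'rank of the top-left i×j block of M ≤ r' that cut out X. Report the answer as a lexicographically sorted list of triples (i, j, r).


The tightest implied rank at each (i,j), from the 7 conditions:

  row 1: 0  0  1  1
  row 2: 1  1  2  2
  row 3: 1  2  3  3
  row 4: 1  2  3  4

hence w(1..4) = (3, 1, 2, 4).

D(w) has 2 cells with 1 SE-corner; essential set:

[(1, 2, 0)]


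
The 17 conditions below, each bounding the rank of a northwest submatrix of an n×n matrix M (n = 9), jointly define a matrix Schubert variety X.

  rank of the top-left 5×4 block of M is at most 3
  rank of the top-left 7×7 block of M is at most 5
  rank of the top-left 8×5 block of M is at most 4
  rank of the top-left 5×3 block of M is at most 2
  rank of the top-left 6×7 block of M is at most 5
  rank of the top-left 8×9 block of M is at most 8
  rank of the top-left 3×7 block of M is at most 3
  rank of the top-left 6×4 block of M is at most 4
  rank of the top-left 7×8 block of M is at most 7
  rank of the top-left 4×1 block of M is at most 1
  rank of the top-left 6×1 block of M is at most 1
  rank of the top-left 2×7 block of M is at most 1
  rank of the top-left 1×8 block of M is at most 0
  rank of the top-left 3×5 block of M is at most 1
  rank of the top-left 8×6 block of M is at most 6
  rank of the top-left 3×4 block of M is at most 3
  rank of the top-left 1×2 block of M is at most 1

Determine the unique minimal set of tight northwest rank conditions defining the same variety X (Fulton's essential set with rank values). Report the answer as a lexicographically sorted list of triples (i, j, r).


Rank table r_w(9×9) implied by the 17 constraints:

  0  0  0  0  0  0  0  0  1
  1  1  1  1  1  1  1  1  2
  1  1  1  1  1  2  2  2  3
  1  2  2  2  2  3  3  3  4
  1  2  2  3  3  4  4  4  5
  1  2  3  4  4  5  5  5  6
  1  2  3  4  4  5  5  6  7
  1  2  3  4  4  5  6  7  8
  1  2  3  4  5  6  7  8  9

the unique w with this rank table is (9, 1, 6, 2, 4, 3, 8, 7, 5).

D(w) has 16 cells with 5 SE-corners; essential set:

[(1, 8, 0), (3, 5, 1), (5, 3, 2), (7, 7, 5), (8, 5, 4)]


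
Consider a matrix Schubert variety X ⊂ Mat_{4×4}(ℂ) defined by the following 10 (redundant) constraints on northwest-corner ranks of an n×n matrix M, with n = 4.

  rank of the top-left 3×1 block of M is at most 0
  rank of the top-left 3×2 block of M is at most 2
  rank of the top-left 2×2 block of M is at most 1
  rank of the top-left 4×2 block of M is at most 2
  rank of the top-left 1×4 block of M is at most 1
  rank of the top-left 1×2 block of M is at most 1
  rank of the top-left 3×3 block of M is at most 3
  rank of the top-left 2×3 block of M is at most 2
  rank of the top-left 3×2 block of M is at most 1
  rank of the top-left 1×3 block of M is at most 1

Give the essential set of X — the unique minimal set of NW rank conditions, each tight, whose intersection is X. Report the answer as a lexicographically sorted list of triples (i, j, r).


Rank table r_w(4×4) implied by the 10 constraints:

  i=1: 0 | 1 | 1 | 1
  i=2: 0 | 1 | 2 | 2
  i=3: 0 | 1 | 2 | 3
  i=4: 1 | 2 | 3 | 4

hence w(1..4) = (2, 3, 4, 1).

Rothe diagram D(w) (3 cells), 1 SE-corner (essential condition):

[(3, 1, 0)]


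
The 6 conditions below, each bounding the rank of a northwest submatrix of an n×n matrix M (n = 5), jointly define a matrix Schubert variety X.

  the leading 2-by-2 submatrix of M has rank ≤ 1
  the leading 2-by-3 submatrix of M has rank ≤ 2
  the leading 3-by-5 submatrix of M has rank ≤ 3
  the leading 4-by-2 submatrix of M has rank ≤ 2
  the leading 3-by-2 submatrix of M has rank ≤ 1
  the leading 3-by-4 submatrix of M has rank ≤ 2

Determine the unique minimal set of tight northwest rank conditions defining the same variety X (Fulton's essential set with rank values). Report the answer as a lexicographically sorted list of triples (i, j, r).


Rank table r_w(5×5) implied by the 6 constraints:

  1, 1, 1, 1, 1
  1, 1, 2, 2, 2
  1, 1, 2, 2, 3
  1, 2, 3, 3, 4
  1, 2, 3, 4, 5

so w = (1, 3, 5, 2, 4).

ℓ(w)=3; the 2 essential cells (i,j,r):

[(3, 2, 1), (3, 4, 2)]


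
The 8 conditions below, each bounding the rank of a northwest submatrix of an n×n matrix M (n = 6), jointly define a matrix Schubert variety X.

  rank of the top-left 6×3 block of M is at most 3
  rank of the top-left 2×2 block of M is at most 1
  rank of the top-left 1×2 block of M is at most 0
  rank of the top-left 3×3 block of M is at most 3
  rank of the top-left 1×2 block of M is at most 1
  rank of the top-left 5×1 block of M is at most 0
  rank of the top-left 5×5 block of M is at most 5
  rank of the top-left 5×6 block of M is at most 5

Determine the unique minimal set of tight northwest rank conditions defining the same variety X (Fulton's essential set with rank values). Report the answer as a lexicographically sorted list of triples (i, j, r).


Recovering R(i,j) via the rank-extension bound from the 8 conditions:

  row 1: 0, 0, 1, 1, 1, 1
  row 2: 0, 1, 2, 2, 2, 2
  row 3: 0, 1, 2, 3, 3, 3
  row 4: 0, 1, 2, 3, 4, 4
  row 5: 0, 1, 2, 3, 4, 5
  row 6: 1, 2, 3, 4, 5, 6

second differences of R give the permutation w = (3, 2, 4, 5, 6, 1).

Fulton essential set (2 of the 6 Rothe cells):

[(1, 2, 0), (5, 1, 0)]


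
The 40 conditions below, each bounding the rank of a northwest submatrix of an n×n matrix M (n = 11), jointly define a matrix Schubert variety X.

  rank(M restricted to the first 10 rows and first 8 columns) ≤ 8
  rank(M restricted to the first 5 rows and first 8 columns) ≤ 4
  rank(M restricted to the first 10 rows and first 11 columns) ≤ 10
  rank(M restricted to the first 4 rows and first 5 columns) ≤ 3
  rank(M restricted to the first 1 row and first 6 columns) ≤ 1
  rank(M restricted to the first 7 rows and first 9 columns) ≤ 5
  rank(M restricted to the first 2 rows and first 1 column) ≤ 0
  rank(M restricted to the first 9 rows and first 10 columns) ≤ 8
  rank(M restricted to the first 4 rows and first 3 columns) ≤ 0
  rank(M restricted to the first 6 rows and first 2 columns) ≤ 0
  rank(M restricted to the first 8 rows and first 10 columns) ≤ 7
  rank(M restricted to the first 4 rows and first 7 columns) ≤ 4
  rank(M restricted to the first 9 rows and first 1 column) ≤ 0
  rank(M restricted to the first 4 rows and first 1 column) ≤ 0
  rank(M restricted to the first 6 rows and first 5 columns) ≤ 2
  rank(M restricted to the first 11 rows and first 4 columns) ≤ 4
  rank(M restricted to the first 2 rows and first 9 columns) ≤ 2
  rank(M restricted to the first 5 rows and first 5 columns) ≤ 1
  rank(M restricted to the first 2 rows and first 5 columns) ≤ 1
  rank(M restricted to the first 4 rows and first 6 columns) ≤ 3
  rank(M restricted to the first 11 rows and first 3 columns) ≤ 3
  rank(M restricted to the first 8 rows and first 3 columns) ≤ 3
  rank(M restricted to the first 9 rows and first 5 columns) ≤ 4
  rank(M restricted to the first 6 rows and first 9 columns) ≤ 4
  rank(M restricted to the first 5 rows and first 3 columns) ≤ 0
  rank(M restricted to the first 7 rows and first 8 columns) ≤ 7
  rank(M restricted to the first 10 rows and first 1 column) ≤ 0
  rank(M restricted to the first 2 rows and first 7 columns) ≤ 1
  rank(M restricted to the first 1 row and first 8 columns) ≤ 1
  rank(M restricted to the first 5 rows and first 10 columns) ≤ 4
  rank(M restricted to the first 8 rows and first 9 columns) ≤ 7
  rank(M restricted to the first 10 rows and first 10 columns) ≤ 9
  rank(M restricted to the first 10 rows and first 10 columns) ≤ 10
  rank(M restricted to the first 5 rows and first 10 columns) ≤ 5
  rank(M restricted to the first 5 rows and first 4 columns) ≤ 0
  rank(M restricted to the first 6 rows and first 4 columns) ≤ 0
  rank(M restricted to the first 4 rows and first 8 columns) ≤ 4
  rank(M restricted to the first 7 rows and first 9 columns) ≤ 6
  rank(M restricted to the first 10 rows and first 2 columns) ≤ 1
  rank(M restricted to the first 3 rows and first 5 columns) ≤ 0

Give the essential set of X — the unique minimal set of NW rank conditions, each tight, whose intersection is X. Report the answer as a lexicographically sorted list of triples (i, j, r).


Recovering R(i,j) via the rank-extension bound from the 40 conditions:

  row 1: 0  0  0  0  0  1  1  1  1  1  1
  row 2: 0  0  0  0  0  1  1  2  2  2  2
  row 3: 0  0  0  0  0  1  2  3  3  3  3
  row 4: 0  0  0  0  1  2  3  4  4  4  4
  row 5: 0  0  0  0  1  2  3  4  4  4  5
  row 6: 0  0  0  0  1  2  3  4  4  5  6
  row 7: 0  1  1  1  2  3  4  5  5  6  7
  row 8: 0  1  2  2  3  4  5  6  6  7  8
  row 9: 0  1  2  3  4  5  6  7  7  8  9
  row 10: 0  1  2  3  4  5  6  7  8  9  10
  row 11: 1  2  3  4  5  6  7  8  9  10  11

reading off 1-entries of Δ²R: w = (6, 8, 7, 5, 11, 10, 2, 3, 4, 9, 1).

D(w) has 35 cells with 6 SE-corners; essential set:

[(2, 7, 1), (3, 5, 0), (5, 10, 4), (6, 4, 0), (6, 9, 4), (10, 1, 0)]


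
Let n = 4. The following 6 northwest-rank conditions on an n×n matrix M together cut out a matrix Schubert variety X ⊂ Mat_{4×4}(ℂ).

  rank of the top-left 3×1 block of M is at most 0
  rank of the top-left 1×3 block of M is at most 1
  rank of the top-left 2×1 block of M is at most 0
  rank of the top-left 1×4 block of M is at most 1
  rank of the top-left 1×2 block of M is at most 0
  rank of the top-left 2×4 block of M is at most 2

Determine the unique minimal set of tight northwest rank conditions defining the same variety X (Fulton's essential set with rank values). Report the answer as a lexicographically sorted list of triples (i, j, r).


Reconstructing r_w from the 6 given conditions:

  R[1]: 0, 0, 1, 1
  R[2]: 0, 1, 2, 2
  R[3]: 0, 1, 2, 3
  R[4]: 1, 2, 3, 4

the unique w with this rank table is (3, 2, 4, 1).

|D(w)|=4, |Ess(w)|=2:

[(1, 2, 0), (3, 1, 0)]


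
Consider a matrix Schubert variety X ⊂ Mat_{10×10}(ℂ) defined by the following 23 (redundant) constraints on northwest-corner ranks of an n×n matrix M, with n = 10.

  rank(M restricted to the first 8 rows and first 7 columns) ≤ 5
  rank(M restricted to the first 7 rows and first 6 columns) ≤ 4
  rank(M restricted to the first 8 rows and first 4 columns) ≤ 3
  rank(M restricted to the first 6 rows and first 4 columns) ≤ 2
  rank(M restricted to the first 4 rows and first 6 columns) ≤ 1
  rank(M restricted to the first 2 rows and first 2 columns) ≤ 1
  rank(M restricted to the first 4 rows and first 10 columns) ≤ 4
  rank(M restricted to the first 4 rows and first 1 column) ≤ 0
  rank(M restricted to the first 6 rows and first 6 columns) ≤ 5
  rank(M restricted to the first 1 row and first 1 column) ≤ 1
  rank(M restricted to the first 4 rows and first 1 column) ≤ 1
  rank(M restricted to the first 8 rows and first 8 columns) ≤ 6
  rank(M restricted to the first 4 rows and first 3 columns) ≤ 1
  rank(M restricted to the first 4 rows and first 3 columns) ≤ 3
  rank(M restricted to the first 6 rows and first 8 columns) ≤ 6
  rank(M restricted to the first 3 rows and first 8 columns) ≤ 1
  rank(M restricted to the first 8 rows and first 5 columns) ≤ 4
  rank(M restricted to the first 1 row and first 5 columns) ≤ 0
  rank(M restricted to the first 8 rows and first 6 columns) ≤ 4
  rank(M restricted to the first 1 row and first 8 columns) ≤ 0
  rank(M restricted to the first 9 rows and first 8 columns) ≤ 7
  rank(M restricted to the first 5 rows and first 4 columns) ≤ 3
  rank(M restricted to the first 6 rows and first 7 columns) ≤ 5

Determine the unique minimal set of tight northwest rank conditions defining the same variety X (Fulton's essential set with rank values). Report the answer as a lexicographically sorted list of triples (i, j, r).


Rank table r_w(10×10) implied by the 23 constraints:

  row 1: 0 | 0 | 0 | 0 | 0 | 0 | 0 | 0 | 1 | 1
  row 2: 0 | 1 | 1 | 1 | 1 | 1 | 1 | 1 | 2 | 2
  row 3: 0 | 1 | 1 | 1 | 1 | 1 | 1 | 1 | 2 | 3
  row 4: 0 | 1 | 1 | 1 | 1 | 1 | 2 | 2 | 3 | 4
  row 5: 1 | 2 | 2 | 2 | 2 | 2 | 3 | 3 | 4 | 5
  row 6: 1 | 2 | 2 | 2 | 3 | 3 | 4 | 4 | 5 | 6
  row 7: 1 | 2 | 3 | 3 | 4 | 4 | 5 | 5 | 6 | 7
  row 8: 1 | 2 | 3 | 3 | 4 | 4 | 5 | 6 | 7 | 8
  row 9: 1 | 2 | 3 | 4 | 5 | 5 | 6 | 7 | 8 | 9
  row 10: 1 | 2 | 3 | 4 | 5 | 6 | 7 | 8 | 9 | 10

so w = (9, 2, 10, 7, 1, 5, 3, 8, 4, 6).

ℓ(w)=25; the 7 essential cells (i,j,r):

[(1, 8, 0), (3, 8, 1), (4, 1, 0), (4, 6, 1), (6, 4, 2), (8, 4, 3), (8, 6, 4)]


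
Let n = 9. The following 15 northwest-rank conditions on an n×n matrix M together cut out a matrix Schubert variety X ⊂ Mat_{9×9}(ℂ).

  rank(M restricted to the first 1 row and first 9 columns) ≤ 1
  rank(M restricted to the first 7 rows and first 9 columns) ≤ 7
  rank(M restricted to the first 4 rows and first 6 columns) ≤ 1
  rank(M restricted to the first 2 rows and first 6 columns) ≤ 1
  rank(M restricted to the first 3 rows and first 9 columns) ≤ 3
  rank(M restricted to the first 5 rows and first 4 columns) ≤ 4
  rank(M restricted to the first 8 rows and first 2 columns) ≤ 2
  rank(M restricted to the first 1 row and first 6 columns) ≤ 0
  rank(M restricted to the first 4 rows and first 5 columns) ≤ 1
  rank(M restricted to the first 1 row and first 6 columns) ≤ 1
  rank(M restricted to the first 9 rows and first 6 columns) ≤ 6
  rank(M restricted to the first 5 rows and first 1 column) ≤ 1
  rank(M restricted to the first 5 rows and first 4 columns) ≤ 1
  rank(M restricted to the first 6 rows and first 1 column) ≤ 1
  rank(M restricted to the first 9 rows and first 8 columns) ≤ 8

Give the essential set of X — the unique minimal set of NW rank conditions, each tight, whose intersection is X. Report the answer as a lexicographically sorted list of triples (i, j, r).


Propagating the 15 rank bounds to every northwest block:

  0 0 0 0 0 0 1 1 1
  1 1 1 1 1 1 2 2 2
  1 1 1 1 1 1 2 3 3
  1 1 1 1 1 1 2 3 4
  1 1 1 1 2 2 3 4 5
  1 2 2 2 3 3 4 5 6
  1 2 3 3 4 4 5 6 7
  1 2 3 4 5 5 6 7 8
  1 2 3 4 5 6 7 8 9

hence w(1..9) = (7, 1, 8, 9, 5, 2, 3, 4, 6).

D(w) has 19 cells with 3 SE-corners; essential set:

[(1, 6, 0), (4, 6, 1), (5, 4, 1)]


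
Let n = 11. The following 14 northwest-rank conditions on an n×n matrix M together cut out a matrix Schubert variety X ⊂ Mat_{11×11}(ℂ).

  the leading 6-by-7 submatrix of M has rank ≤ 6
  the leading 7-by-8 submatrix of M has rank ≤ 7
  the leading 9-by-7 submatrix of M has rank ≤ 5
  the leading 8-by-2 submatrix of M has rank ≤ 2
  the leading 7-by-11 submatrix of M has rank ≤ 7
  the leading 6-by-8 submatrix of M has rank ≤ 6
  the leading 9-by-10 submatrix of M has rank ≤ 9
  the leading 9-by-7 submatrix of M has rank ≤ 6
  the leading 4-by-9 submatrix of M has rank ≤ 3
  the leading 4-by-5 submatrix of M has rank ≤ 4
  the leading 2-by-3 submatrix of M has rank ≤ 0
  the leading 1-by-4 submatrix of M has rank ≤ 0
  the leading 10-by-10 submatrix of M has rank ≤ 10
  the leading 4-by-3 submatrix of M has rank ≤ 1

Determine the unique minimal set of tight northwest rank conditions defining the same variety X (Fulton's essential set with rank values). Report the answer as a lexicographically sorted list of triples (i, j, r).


Computing R[i][j] = min implied NW-rank bound (n=11, 14 conditions):

  0, 0, 0, 0, 1, 1, 1, 1, 1, 1, 1
  0, 0, 0, 1, 2, 2, 2, 2, 2, 2, 2
  1, 1, 1, 2, 3, 3, 3, 3, 3, 3, 3
  1, 1, 1, 2, 3, 3, 3, 3, 3, 4, 4
  1, 2, 2, 3, 4, 4, 4, 4, 4, 5, 5
  1, 2, 3, 4, 5, 5, 5, 5, 5, 6, 6
  1, 2, 3, 4, 5, 5, 5, 6, 6, 7, 7
  1, 2, 3, 4, 5, 5, 5, 6, 7, 8, 8
  1, 2, 3, 4, 5, 5, 5, 6, 7, 8, 9
  1, 2, 3, 4, 5, 6, 6, 7, 8, 9, 10
  1, 2, 3, 4, 5, 6, 7, 8, 9, 10, 11

hence w(1..11) = (5, 4, 1, 10, 2, 3, 8, 9, 11, 6, 7).

Rothe diagram D(w) (19 cells), 5 SE-corners (essential conditions):

[(1, 4, 0), (2, 3, 0), (4, 3, 1), (4, 9, 3), (9, 7, 5)]


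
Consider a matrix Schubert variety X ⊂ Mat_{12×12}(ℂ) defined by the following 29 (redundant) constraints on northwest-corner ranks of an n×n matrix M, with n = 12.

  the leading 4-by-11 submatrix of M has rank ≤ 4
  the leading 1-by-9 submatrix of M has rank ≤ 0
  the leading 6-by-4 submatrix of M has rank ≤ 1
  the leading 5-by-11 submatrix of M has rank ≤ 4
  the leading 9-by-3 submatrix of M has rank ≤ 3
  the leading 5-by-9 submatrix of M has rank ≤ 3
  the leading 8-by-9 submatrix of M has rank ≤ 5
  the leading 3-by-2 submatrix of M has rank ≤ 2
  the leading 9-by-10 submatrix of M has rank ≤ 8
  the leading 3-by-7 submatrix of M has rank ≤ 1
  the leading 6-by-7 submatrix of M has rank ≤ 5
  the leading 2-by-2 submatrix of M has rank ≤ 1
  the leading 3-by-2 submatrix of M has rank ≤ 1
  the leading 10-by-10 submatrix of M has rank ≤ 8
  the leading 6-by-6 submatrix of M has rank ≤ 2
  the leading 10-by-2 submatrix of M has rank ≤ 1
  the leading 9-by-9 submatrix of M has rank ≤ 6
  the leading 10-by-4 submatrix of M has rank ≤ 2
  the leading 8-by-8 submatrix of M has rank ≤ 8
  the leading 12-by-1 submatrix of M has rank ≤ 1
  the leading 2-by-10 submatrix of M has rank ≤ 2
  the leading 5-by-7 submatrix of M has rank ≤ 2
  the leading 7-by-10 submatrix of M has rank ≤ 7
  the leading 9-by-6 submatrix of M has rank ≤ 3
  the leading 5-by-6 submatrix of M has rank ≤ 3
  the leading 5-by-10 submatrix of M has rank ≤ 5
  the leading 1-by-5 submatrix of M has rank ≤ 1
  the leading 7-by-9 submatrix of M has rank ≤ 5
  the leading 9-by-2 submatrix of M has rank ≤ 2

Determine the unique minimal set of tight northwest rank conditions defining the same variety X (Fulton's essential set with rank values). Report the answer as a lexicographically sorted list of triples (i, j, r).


Propagating the 29 rank bounds to every northwest block:

  0 0 0 0 0 0 0 0 0 1 1 1
  1 1 1 1 1 1 1 1 1 2 2 2
  1 1 1 1 1 1 1 2 2 3 3 3
  1 1 1 1 2 2 2 3 3 4 4 4
  1 1 1 1 2 2 2 3 3 4 4 5
  1 1 1 1 2 2 3 4 4 5 5 6
  1 1 2 2 3 3 4 5 5 6 6 7
  1 1 2 2 3 3 4 5 5 6 7 8
  1 1 2 2 3 3 4 5 6 7 8 9
  1 1 2 2 3 4 5 6 7 8 9 10
  1 2 3 3 4 5 6 7 8 9 10 11
  1 2 3 4 5 6 7 8 9 10 11 12

reading off 1-entries of Δ²R: w = (10, 1, 8, 5, 12, 7, 3, 11, 9, 6, 2, 4).

Fulton essential set (11 of the 39 Rothe cells):

[(1, 9, 0), (3, 7, 1), (5, 7, 2), (5, 9, 3), (5, 11, 4), (6, 4, 1), (6, 6, 2), (8, 9, 5), (9, 6, 3), (10, 2, 1), (10, 4, 2)]


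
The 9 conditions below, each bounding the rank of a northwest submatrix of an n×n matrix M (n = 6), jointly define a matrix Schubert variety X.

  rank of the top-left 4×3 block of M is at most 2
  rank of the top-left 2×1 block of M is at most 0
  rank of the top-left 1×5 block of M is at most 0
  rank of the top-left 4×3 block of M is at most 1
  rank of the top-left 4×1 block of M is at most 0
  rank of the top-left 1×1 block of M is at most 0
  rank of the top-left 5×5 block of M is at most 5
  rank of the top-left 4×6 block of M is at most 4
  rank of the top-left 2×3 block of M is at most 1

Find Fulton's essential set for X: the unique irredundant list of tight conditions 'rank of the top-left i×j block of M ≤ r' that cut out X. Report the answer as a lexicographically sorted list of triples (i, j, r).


Computing R[i][j] = min implied NW-rank bound (n=6, 9 conditions):

  R[1]: 0, 0, 0, 0, 0, 1
  R[2]: 0, 1, 1, 1, 1, 2
  R[3]: 0, 1, 1, 2, 2, 3
  R[4]: 0, 1, 1, 2, 3, 4
  R[5]: 1, 2, 2, 3, 4, 5
  R[6]: 1, 2, 3, 4, 5, 6

the unique w with this rank table is (6, 2, 4, 5, 1, 3).

D(w) has 10 cells with 3 SE-corners; essential set:

[(1, 5, 0), (4, 1, 0), (4, 3, 1)]


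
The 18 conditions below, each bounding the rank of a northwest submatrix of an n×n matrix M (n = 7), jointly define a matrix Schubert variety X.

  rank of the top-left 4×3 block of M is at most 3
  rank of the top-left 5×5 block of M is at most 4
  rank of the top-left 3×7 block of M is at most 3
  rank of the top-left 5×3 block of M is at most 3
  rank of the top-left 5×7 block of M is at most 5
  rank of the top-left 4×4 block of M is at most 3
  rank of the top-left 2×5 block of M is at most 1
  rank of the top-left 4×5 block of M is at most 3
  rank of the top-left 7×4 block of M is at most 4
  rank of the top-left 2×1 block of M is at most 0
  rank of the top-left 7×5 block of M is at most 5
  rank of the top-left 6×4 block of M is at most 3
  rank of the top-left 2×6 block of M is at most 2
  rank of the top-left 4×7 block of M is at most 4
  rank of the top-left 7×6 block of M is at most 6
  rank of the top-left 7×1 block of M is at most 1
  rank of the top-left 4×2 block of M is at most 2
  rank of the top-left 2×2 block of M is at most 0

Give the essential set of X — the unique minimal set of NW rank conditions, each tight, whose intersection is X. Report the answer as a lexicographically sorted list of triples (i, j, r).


The tightest implied rank at each (i,j), from the 18 conditions:

  row 1: 0 0 1 1 1 1 1
  row 2: 0 0 1 1 1 2 2
  row 3: 1 1 2 2 2 3 3
  row 4: 1 2 3 3 3 4 4
  row 5: 1 2 3 3 4 5 5
  row 6: 1 2 3 3 4 5 6
  row 7: 1 2 3 4 5 6 7

hence w(1..7) = (3, 6, 1, 2, 5, 7, 4).

|D(w)|=8, |Ess(w)|=3:

[(2, 2, 0), (2, 5, 1), (6, 4, 3)]
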